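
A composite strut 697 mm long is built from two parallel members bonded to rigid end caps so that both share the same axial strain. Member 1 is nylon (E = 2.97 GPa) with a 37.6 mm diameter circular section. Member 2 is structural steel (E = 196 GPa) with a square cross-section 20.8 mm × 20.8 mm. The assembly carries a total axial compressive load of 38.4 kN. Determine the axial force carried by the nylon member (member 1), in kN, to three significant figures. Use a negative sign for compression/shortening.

-1.44 kN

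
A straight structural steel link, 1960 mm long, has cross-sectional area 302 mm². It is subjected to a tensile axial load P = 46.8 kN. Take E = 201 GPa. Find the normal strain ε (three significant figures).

σ = N/A = 155 MPa; ε = σ/E = 155/201000 = 7.710e-04.

7.71e-04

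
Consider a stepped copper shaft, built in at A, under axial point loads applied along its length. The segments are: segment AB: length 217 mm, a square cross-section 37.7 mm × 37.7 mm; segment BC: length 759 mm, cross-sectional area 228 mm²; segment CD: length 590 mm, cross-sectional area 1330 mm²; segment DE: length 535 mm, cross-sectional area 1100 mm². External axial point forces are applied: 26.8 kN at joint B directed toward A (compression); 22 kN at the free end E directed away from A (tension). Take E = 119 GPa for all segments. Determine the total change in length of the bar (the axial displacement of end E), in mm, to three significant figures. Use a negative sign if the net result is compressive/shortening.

Internal axial forces (sectioning from the free end, tension +): N_DE = 22 kN, N_CD = 22 kN, N_BC = 22 kN, N_AB = -4.8 kN.
A_AB = 1421 mm².
δ_AB = -4800·217/(1421·119000) = -0.006158 mm
δ_BC = 22000·759/(228·119000) = 0.6154 mm
δ_CD = 22000·590/(1330·119000) = 0.08201 mm
δ_DE = 22000·535/(1100·119000) = 0.08992 mm
δ = Σδ_i = 0.7812 mm.

0.781 mm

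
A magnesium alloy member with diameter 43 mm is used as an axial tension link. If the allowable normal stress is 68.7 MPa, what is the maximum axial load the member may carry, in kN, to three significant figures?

99.8 kN

A = 1452 mm².
P_max = σ_allow · A = 68.7 · 1452 = 99770 N = 99.77 kN.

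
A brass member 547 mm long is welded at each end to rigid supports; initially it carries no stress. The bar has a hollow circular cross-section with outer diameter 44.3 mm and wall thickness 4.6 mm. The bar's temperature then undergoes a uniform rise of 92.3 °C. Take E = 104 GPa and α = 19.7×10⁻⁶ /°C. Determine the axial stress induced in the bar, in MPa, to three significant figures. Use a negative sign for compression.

-189 MPa

Free thermal expansion αLΔT = 19.7e-6 · 547 · 92.3 = 0.9946 mm.
The walls impose strain ε = −(0.9946)/547 = -1.8183e-03; σ = Eε = 104000 · -1.8183e-03 = -189.1 MPa.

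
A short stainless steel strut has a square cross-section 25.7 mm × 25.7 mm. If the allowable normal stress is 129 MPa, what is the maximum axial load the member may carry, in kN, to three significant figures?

85.2 kN

A = 660.5 mm².
P_max = σ_allow · A = 129 · 660.5 = 85200 N = 85.2 kN.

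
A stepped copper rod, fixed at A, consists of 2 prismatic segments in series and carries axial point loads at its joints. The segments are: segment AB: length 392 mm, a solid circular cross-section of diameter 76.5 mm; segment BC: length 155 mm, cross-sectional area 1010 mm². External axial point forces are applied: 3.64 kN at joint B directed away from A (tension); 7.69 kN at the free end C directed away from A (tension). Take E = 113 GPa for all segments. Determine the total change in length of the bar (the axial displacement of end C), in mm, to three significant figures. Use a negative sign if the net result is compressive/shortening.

0.0190 mm

Internal axial forces (sectioning from the free end, tension +): N_BC = 7.69 kN, N_AB = 11.33 kN.
A_AB = 4596 mm².
δ_AB = 11330·392/(4596·113000) = 0.008551 mm
δ_BC = 7690·155/(1010·113000) = 0.01044 mm
δ = Σδ_i = 0.01899 mm.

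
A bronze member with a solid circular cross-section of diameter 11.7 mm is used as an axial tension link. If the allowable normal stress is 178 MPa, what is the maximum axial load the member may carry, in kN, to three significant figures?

19.1 kN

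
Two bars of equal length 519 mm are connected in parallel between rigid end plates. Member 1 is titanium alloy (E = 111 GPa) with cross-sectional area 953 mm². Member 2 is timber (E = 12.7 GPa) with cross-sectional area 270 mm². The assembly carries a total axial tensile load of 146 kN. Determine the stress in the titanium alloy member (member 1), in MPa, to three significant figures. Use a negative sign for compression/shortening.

Equal strain + equilibrium ⇒ each member carries load in proportion to AE: A₁E₁ = 105800000 N, A₂E₂ = 3429000 N, ΣAE = 109200000 N.
σ₁ = P·E₁/ΣAE = 146000·111000/109200000 = 148.4 MPa.

148 MPa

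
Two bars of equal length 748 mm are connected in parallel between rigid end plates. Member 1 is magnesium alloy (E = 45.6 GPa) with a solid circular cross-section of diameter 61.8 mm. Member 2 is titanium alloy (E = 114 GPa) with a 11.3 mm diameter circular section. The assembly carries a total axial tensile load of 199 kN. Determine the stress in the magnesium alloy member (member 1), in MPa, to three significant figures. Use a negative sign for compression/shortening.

61.2 MPa

A_1 = 3000 mm².
A_2 = 100.3 mm².
Equal strain + equilibrium ⇒ each member carries load in proportion to AE: A₁E₁ = 136800000 N, A₂E₂ = 11430000 N, ΣAE = 148200000 N.
σ₁ = P·E₁/ΣAE = 199000·45600/148200000 = 61.22 MPa.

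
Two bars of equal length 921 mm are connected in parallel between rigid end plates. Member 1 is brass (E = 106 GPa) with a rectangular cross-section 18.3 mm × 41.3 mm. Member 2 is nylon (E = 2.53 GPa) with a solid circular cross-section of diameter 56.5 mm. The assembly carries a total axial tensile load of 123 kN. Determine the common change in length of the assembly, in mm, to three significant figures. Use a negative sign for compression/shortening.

A_1 = 755.8 mm².
A_2 = 2507 mm².
Equal strain + equilibrium ⇒ each member carries load in proportion to AE: A₁E₁ = 80110000 N, A₂E₂ = 6343000 N, ΣAE = 86460000 N.
δ = PL/ΣAE = 123000·921/86460000 = 1.31 mm.

1.31 mm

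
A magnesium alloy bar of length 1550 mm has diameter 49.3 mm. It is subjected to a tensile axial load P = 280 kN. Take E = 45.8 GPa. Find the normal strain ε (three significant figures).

0.00320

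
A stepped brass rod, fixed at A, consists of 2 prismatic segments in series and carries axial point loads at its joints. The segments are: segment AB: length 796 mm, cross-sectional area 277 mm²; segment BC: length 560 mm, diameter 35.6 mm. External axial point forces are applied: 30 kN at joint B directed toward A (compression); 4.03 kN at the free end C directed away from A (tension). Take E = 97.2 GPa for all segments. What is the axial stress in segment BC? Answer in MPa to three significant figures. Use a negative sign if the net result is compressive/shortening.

4.05 MPa

Internal axial forces (sectioning from the free end, tension +): N_BC = 4.03 kN, N_AB = -25.97 kN.
A_BC = 995.4 mm².
σ_BC = N_BC/A_BC = 4030/995.4 = 4.049 MPa.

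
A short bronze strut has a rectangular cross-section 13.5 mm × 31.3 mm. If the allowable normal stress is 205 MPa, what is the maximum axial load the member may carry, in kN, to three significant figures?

A = 422.6 mm².
P_max = σ_allow · A = 205 · 422.6 = 86620 N = 86.62 kN.

86.6 kN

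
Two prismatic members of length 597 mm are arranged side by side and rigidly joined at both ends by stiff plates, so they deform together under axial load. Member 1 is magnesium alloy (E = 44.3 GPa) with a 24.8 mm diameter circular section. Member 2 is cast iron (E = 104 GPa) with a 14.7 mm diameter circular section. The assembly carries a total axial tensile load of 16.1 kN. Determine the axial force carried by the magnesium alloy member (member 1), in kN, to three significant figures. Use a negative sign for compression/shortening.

8.82 kN

A_1 = 483.1 mm².
A_2 = 169.7 mm².
Equal strain + equilibrium ⇒ each member carries load in proportion to AE: A₁E₁ = 21400000 N, A₂E₂ = 17650000 N, ΣAE = 39050000 N.
F₁ = P·A₁E₁/ΣAE = 16100·21400000/39050000 = 8823 N.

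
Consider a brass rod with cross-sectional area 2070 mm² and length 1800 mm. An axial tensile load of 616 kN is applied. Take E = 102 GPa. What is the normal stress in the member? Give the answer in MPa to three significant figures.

σ = N/A = 616000/2070 = 297.6 MPa.

298 MPa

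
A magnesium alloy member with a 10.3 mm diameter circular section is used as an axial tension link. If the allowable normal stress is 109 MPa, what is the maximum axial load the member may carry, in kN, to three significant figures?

9.08 kN

A = 83.32 mm².
P_max = σ_allow · A = 109 · 83.32 = 9082 N = 9.082 kN.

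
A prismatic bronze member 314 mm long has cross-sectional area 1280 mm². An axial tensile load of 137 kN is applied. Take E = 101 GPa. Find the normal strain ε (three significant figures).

0.00106

σ = N/A = 107 MPa; ε = σ/E = 107/101000 = 1.060e-03.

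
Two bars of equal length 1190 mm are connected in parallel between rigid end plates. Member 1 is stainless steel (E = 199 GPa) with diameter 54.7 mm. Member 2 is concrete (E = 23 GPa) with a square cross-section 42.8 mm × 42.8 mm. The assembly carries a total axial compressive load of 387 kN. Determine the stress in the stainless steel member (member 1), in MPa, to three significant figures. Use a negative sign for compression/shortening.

-151 MPa

A_1 = 2350 mm².
A_2 = 1832 mm².
Equal strain + equilibrium ⇒ each member carries load in proportion to AE: A₁E₁ = 467600000 N, A₂E₂ = 42130000 N, ΣAE = 509800000 N.
σ₁ = P·E₁/ΣAE = -387000·199000/509800000 = -151.1 MPa.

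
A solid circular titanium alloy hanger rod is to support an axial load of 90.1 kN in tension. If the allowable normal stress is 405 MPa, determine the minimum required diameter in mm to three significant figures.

16.8 mm

Required area A ≥ P/σ_allow = 90100/405 = 222.5 mm².
For a solid circular section, d ≥ √(4A/π) = 16.83 mm.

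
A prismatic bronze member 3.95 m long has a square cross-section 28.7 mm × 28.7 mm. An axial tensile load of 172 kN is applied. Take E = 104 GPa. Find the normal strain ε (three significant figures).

A = 823.7 mm².
σ = N/A = 208.8 MPa; ε = σ/E = 208.8/104000 = 2.008e-03.

0.00201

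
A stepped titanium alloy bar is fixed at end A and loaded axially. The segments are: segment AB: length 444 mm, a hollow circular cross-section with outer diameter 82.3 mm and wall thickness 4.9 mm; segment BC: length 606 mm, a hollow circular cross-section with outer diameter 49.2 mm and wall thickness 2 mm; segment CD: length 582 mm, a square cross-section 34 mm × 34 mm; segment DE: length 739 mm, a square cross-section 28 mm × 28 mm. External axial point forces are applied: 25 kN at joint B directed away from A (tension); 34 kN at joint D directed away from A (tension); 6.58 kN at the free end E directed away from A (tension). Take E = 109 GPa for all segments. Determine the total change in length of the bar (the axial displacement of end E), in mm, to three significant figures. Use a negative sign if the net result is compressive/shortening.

1.23 mm

Internal axial forces (sectioning from the free end, tension +): N_DE = 6.58 kN, N_CD = 40.58 kN, N_BC = 40.58 kN, N_AB = 65.58 kN.
A_AB = 1191 mm².
A_BC = 296.6 mm².
A_CD = 1156 mm².
A_DE = 784 mm².
δ_AB = 65580·444/(1191·109000) = 0.2242 mm
δ_BC = 40580·606/(296.6·109000) = 0.7607 mm
δ_CD = 40580·582/(1156·109000) = 0.1874 mm
δ_DE = 6580·739/(784·109000) = 0.0569 mm
δ = Σδ_i = 1.229 mm.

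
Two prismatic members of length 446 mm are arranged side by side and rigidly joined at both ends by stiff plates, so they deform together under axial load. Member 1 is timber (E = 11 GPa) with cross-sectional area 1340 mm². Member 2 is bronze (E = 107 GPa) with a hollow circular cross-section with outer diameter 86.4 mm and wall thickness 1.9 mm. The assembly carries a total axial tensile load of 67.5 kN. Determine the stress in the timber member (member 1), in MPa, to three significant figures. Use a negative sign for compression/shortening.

10.8 MPa

A_2 = 504.4 mm².
Equal strain + equilibrium ⇒ each member carries load in proportion to AE: A₁E₁ = 14740000 N, A₂E₂ = 53970000 N, ΣAE = 68710000 N.
σ₁ = P·E₁/ΣAE = 67500·11000/68710000 = 10.81 MPa.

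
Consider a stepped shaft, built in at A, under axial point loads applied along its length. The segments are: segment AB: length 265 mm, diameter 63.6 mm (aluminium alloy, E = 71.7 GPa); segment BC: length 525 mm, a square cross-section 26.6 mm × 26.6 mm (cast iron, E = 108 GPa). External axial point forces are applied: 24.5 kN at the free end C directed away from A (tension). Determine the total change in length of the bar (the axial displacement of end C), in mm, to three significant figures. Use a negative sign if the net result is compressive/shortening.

0.197 mm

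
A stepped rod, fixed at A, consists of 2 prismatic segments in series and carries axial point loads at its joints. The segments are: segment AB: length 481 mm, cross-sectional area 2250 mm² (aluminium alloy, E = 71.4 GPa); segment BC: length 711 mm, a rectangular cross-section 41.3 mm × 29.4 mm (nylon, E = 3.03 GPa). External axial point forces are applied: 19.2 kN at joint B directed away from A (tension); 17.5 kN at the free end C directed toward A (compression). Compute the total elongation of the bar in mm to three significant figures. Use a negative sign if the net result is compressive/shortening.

-3.38 mm

Internal axial forces (sectioning from the free end, tension +): N_BC = -17.5 kN, N_AB = 1.7 kN.
A_BC = 1214 mm².
δ_AB = 1700·481/(2250·71400) = 0.00509 mm
δ_BC = -17500·711/(1214·3030) = -3.382 mm
δ = Σδ_i = -3.377 mm.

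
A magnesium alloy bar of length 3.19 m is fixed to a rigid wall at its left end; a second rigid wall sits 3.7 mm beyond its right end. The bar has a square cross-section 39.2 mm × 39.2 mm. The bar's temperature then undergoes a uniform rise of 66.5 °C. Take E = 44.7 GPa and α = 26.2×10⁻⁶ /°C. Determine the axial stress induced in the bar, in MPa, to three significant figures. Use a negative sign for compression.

Free thermal expansion αLΔT = 26.2e-6 · 3190 · 66.5 = 5.558 mm.
The walls engage after the gap closes; constrained expansion = 5.558 − 3.7 = 1.858 mm.
The walls impose strain ε = −(1.858)/3190 = -5.8243e-04; σ = Eε = 44700 · -5.8243e-04 = -26.03 MPa.

-26.0 MPa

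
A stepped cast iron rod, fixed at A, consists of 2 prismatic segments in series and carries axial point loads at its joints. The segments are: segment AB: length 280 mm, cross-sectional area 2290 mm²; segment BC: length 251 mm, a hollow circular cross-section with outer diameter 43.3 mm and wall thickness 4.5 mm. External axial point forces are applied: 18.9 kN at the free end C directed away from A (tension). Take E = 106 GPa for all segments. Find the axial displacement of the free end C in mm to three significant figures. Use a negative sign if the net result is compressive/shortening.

0.103 mm

Internal axial forces (sectioning from the free end, tension +): N_BC = 18.9 kN, N_AB = 18.9 kN.
A_BC = 548.5 mm².
δ_AB = 18900·280/(2290·106000) = 0.0218 mm
δ_BC = 18900·251/(548.5·106000) = 0.08159 mm
δ = Σδ_i = 0.1034 mm.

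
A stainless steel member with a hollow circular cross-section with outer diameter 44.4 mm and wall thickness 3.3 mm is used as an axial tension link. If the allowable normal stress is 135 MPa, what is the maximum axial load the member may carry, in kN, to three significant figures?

57.5 kN

A = 426.1 mm².
P_max = σ_allow · A = 135 · 426.1 = 57520 N = 57.52 kN.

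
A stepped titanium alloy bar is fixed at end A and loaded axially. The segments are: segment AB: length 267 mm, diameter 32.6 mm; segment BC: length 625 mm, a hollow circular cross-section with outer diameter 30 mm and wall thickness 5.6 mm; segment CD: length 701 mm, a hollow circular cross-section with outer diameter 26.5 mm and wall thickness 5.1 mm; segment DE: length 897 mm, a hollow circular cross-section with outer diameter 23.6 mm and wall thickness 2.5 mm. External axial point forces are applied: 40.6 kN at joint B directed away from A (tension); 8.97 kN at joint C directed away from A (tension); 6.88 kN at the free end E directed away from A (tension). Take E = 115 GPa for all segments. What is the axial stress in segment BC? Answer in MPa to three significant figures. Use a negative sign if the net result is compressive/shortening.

36.9 MPa

Internal axial forces (sectioning from the free end, tension +): N_DE = 6.88 kN, N_CD = 6.88 kN, N_BC = 15.85 kN, N_AB = 56.45 kN.
A_BC = 429.3 mm².
σ_BC = N_BC/A_BC = 15850/429.3 = 36.92 MPa.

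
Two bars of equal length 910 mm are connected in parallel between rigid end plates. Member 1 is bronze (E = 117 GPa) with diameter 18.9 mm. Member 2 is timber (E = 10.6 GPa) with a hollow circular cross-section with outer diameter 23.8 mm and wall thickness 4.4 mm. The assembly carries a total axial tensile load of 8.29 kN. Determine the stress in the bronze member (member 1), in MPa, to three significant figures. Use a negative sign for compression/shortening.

A_1 = 280.6 mm².
A_2 = 268.2 mm².
Equal strain + equilibrium ⇒ each member carries load in proportion to AE: A₁E₁ = 32820000 N, A₂E₂ = 2843000 N, ΣAE = 35670000 N.
σ₁ = P·E₁/ΣAE = 8290·117000/35670000 = 27.19 MPa.

27.2 MPa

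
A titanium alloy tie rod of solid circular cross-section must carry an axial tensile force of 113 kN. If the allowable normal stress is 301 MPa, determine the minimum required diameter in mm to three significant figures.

Required area A ≥ P/σ_allow = 113000/301 = 375.4 mm².
For a solid circular section, d ≥ √(4A/π) = 21.86 mm.

21.9 mm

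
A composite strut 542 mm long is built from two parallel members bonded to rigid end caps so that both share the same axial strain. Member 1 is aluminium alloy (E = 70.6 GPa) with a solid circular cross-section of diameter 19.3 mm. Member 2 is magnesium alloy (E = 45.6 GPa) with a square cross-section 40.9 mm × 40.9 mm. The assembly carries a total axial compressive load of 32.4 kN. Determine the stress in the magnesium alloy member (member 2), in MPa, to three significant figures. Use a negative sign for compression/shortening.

-15.2 MPa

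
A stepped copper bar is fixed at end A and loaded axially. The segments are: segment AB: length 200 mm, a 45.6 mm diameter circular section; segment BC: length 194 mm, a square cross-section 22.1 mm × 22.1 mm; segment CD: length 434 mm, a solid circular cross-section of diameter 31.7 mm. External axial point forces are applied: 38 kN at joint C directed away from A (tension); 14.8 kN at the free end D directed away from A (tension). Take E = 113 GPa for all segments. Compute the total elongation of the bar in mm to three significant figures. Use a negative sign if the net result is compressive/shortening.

0.315 mm

Internal axial forces (sectioning from the free end, tension +): N_CD = 14.8 kN, N_BC = 52.8 kN, N_AB = 52.8 kN.
A_AB = 1633 mm².
A_BC = 488.4 mm².
A_CD = 789.2 mm².
δ_AB = 52800·200/(1633·113000) = 0.05722 mm
δ_BC = 52800·194/(488.4·113000) = 0.1856 mm
δ_CD = 14800·434/(789.2·113000) = 0.07202 mm
δ = Σδ_i = 0.3148 mm.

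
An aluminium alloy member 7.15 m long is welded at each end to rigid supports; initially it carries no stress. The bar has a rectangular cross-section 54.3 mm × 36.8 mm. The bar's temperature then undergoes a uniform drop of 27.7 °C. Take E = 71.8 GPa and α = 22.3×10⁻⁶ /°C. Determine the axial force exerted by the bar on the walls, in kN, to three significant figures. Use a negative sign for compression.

Free thermal expansion αLΔT = 22.3e-6 · 7150 · -27.7 = -4.417 mm.
The walls impose strain ε = −(-4.417)/7150 = 6.1771e-04; σ = Eε = 71800 · 6.1771e-04 = 44.35 MPa.
Wall reaction R = σ·A = 44.35·1998 = 88630 N = 88.63 kN.

88.6 kN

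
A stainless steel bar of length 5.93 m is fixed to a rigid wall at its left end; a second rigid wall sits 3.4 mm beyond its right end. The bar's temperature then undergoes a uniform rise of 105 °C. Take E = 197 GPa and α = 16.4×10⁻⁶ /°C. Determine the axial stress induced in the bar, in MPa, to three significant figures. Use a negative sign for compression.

-226 MPa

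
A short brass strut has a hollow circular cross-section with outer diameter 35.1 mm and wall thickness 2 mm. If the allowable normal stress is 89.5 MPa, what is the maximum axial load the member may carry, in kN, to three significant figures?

18.6 kN

A = 208 mm².
P_max = σ_allow · A = 89.5 · 208 = 18610 N = 18.61 kN.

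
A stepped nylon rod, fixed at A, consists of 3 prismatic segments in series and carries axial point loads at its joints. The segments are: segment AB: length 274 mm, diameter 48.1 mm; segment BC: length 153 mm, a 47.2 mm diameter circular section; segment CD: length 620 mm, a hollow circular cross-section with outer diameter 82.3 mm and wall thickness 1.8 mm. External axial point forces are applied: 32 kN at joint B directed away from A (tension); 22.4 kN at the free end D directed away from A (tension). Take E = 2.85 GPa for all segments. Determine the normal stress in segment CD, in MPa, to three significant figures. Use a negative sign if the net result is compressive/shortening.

Internal axial forces (sectioning from the free end, tension +): N_CD = 22.4 kN, N_BC = 22.4 kN, N_AB = 54.4 kN.
A_CD = 455.2 mm².
σ_CD = N_CD/A_CD = 22400/455.2 = 49.21 MPa.

49.2 MPa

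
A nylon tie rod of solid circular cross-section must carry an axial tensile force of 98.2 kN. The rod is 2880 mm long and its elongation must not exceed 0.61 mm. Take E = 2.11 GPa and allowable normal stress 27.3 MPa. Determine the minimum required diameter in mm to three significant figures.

529 mm

Required area A ≥ P/σ_allow = 98200/27.3 = 3597 mm².
For a solid circular section, d ≥ √(4A/π) = 67.68 mm.
Elongation limit: A ≥ PL/(Eδ_allow) = 98200·2880/(2110·0.61) = 219700 mm² ⇒ d ≥ 528.9 mm.
The elongation limit governs.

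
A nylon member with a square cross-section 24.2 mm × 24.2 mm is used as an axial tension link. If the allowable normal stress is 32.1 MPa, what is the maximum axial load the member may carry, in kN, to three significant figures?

18.8 kN

A = 585.6 mm².
P_max = σ_allow · A = 32.1 · 585.6 = 18800 N = 18.8 kN.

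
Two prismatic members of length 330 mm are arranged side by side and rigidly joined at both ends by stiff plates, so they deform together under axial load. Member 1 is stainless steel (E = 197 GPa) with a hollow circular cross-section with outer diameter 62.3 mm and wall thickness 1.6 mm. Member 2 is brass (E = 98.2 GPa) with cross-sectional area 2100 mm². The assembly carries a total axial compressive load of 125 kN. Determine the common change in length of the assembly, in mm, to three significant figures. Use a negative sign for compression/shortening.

-0.155 mm

A_1 = 305.1 mm².
Equal strain + equilibrium ⇒ each member carries load in proportion to AE: A₁E₁ = 60110000 N, A₂E₂ = 206200000 N, ΣAE = 266300000 N.
δ = PL/ΣAE = -125000·330/266300000 = -0.1549 mm.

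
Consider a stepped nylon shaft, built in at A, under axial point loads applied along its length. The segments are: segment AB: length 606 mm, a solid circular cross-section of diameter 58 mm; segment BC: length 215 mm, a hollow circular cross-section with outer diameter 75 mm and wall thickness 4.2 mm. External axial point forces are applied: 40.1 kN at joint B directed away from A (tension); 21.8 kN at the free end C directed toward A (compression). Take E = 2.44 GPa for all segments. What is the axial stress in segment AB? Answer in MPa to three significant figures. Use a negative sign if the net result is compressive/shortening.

6.93 MPa

Internal axial forces (sectioning from the free end, tension +): N_BC = -21.8 kN, N_AB = 18.3 kN.
A_AB = 2642 mm².
σ_AB = N_AB/A_AB = 18300/2642 = 6.926 MPa.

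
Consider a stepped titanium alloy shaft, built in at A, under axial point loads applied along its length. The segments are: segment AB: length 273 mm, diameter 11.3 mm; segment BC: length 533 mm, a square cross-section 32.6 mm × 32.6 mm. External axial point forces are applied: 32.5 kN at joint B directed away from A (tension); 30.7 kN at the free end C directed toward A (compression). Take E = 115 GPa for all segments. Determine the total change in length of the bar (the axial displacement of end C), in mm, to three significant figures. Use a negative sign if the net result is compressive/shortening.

-0.0913 mm

Internal axial forces (sectioning from the free end, tension +): N_BC = -30.7 kN, N_AB = 1.8 kN.
A_AB = 100.3 mm².
A_BC = 1063 mm².
δ_AB = 1800·273/(100.3·115000) = 0.04261 mm
δ_BC = -30700·533/(1063·115000) = -0.1339 mm
δ = Σδ_i = -0.09128 mm.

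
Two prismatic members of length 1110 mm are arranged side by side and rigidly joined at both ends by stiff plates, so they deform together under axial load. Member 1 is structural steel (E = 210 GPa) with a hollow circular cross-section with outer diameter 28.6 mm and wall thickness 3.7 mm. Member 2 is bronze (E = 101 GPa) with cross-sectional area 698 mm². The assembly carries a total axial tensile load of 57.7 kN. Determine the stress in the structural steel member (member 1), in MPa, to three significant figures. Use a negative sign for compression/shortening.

92.3 MPa

A_1 = 289.4 mm².
Equal strain + equilibrium ⇒ each member carries load in proportion to AE: A₁E₁ = 60780000 N, A₂E₂ = 70500000 N, ΣAE = 131300000 N.
σ₁ = P·E₁/ΣAE = 57700·210000/131300000 = 92.3 MPa.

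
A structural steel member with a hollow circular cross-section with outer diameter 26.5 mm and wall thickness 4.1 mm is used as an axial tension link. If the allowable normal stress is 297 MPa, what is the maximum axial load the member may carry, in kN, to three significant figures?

85.7 kN

A = 288.5 mm².
P_max = σ_allow · A = 297 · 288.5 = 85690 N = 85.69 kN.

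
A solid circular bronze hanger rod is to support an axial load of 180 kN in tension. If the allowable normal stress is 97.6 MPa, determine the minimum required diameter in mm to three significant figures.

48.5 mm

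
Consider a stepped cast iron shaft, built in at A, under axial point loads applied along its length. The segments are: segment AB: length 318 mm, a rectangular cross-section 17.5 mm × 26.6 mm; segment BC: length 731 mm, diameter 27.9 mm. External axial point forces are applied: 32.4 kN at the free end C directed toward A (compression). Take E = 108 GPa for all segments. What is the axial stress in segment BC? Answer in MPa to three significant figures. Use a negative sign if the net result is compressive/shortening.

-53.0 MPa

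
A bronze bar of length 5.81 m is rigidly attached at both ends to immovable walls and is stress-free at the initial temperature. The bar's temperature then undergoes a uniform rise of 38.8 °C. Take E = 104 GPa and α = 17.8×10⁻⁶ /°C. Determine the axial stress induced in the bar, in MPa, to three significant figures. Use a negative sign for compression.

-71.8 MPa

Free thermal expansion αLΔT = 17.8e-6 · 5810 · 38.8 = 4.013 mm.
The walls impose strain ε = −(4.013)/5810 = -6.9064e-04; σ = Eε = 104000 · -6.9064e-04 = -71.83 MPa.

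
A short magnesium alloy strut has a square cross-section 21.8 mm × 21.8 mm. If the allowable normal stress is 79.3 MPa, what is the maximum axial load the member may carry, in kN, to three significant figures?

37.7 kN

A = 475.2 mm².
P_max = σ_allow · A = 79.3 · 475.2 = 37690 N = 37.69 kN.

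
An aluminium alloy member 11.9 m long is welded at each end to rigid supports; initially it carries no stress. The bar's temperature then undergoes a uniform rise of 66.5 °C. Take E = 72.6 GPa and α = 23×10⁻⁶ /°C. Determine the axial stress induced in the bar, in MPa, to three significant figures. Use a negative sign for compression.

-111 MPa

Free thermal expansion αLΔT = 23e-6 · 11900 · 66.5 = 18.2 mm.
The walls impose strain ε = −(18.2)/11900 = -1.5295e-03; σ = Eε = 72600 · -1.5295e-03 = -111 MPa.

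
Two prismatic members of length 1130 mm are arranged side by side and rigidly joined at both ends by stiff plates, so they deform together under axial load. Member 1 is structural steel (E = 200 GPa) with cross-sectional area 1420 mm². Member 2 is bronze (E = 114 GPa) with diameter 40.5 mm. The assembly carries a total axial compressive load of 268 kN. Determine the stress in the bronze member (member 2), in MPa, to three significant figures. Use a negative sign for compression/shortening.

A_2 = 1288 mm².
Equal strain + equilibrium ⇒ each member carries load in proportion to AE: A₁E₁ = 284000000 N, A₂E₂ = 146900000 N, ΣAE = 430900000 N.
σ₂ = P·E₂/ΣAE = -268000·114000/430900000 = -70.91 MPa.

-70.9 MPa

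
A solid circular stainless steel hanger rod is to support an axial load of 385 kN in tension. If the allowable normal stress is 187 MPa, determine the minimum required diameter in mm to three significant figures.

Required area A ≥ P/σ_allow = 385000/187 = 2059 mm².
For a solid circular section, d ≥ √(4A/π) = 51.2 mm.

51.2 mm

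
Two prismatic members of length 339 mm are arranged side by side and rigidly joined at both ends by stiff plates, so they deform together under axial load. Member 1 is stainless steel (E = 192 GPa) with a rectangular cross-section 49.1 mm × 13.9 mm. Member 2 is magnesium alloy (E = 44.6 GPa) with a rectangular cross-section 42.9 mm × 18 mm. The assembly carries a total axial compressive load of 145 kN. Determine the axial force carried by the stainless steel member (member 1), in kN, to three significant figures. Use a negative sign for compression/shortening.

A_1 = 682.5 mm².
A_2 = 772.2 mm².
Equal strain + equilibrium ⇒ each member carries load in proportion to AE: A₁E₁ = 131000000 N, A₂E₂ = 34440000 N, ΣAE = 165500000 N.
F₁ = P·A₁E₁/ΣAE = -145000·131000000/165500000 = -114800 N.

-115 kN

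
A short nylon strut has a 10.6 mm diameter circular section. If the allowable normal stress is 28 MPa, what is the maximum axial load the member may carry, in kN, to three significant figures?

A = 88.25 mm².
P_max = σ_allow · A = 28 · 88.25 = 2471 N = 2.471 kN.

2.47 kN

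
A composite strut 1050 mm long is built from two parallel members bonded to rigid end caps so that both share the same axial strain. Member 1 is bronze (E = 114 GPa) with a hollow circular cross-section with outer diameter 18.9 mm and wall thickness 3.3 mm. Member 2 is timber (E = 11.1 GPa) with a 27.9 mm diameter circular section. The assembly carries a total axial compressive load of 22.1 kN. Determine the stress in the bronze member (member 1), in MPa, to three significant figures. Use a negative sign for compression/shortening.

-99.9 MPa

A_1 = 161.7 mm².
A_2 = 611.4 mm².
Equal strain + equilibrium ⇒ each member carries load in proportion to AE: A₁E₁ = 18440000 N, A₂E₂ = 6786000 N, ΣAE = 25220000 N.
σ₁ = P·E₁/ΣAE = -22100·114000/25220000 = -99.88 MPa.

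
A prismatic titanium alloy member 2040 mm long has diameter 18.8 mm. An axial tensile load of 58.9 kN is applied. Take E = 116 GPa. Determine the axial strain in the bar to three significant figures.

A = 277.6 mm².
σ = N/A = 212.2 MPa; ε = σ/E = 212.2/116000 = 1.829e-03.

0.00183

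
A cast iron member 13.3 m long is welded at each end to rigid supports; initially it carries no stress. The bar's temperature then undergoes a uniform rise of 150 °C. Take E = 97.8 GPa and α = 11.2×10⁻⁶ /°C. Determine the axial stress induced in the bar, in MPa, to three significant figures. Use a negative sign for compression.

Free thermal expansion αLΔT = 11.2e-6 · 13300 · 150 = 22.34 mm.
The walls impose strain ε = −(22.34)/13300 = -1.6800e-03; σ = Eε = 97800 · -1.6800e-03 = -164.3 MPa.

-164 MPa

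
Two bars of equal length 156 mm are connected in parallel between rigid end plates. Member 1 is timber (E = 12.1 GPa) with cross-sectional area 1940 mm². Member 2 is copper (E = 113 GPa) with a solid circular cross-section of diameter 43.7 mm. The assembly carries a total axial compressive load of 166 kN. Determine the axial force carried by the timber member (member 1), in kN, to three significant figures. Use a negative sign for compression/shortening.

A_2 = 1500 mm².
Equal strain + equilibrium ⇒ each member carries load in proportion to AE: A₁E₁ = 23470000 N, A₂E₂ = 169500000 N, ΣAE = 193000000 N.
F₁ = P·A₁E₁/ΣAE = -166000·23470000/193000000 = -20190 N.

-20.2 kN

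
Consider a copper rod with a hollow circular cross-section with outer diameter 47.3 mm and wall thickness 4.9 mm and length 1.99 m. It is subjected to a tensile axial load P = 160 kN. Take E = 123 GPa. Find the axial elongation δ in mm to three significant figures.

3.97 mm

A = 652.7 mm².
δ_mech = NL/(AE) = 160000·1990/(652.7·123000) = 3.966 mm.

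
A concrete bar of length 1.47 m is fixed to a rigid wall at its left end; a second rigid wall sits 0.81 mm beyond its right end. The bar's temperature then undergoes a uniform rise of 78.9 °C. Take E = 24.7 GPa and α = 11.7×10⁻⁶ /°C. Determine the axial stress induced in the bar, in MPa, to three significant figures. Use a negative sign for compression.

-9.19 MPa

Free thermal expansion αLΔT = 11.7e-6 · 1470 · 78.9 = 1.357 mm.
The walls engage after the gap closes; constrained expansion = 1.357 − 0.81 = 0.547 mm.
The walls impose strain ε = −(0.547)/1470 = -3.7211e-04; σ = Eε = 24700 · -3.7211e-04 = -9.191 MPa.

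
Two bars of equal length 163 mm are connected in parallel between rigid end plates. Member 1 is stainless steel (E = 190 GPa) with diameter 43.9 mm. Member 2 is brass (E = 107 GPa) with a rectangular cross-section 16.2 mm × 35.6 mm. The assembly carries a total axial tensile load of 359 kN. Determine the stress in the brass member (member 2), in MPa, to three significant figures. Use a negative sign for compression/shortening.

110 MPa

A_1 = 1514 mm².
A_2 = 576.7 mm².
Equal strain + equilibrium ⇒ each member carries load in proportion to AE: A₁E₁ = 287600000 N, A₂E₂ = 61710000 N, ΣAE = 349300000 N.
σ₂ = P·E₂/ΣAE = 359000·107000/349300000 = 110 MPa.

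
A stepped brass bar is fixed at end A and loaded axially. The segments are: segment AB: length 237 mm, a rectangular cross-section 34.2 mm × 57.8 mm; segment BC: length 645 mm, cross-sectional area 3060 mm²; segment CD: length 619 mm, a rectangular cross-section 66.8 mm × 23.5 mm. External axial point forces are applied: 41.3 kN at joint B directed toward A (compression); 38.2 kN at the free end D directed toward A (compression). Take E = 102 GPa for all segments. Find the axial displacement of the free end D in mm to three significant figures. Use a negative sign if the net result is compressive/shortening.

Internal axial forces (sectioning from the free end, tension +): N_CD = -38.2 kN, N_BC = -38.2 kN, N_AB = -79.5 kN.
A_AB = 1977 mm².
A_CD = 1570 mm².
δ_AB = -79500·237/(1977·102000) = -0.09345 mm
δ_BC = -38200·645/(3060·102000) = -0.07894 mm
δ_CD = -38200·619/(1570·102000) = -0.1477 mm
δ = Σδ_i = -0.3201 mm.

-0.320 mm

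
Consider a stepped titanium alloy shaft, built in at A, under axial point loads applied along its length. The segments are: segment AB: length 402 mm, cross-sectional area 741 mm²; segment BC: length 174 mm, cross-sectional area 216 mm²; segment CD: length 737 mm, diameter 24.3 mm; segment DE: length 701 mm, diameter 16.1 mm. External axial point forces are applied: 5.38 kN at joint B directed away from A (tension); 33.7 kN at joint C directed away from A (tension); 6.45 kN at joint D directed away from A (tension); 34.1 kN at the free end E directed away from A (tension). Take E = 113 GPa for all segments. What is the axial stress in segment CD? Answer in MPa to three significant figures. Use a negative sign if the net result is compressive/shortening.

Internal axial forces (sectioning from the free end, tension +): N_DE = 34.1 kN, N_CD = 40.55 kN, N_BC = 74.25 kN, N_AB = 79.63 kN.
A_CD = 463.8 mm².
σ_CD = N_CD/A_CD = 40550/463.8 = 87.44 MPa.

87.4 MPa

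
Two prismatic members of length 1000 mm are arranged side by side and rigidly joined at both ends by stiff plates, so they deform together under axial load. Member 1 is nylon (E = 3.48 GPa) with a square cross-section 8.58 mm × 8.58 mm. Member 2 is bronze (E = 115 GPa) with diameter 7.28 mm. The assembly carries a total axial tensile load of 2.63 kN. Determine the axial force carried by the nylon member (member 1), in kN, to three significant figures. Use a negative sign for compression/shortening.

0.134 kN

A_1 = 73.62 mm².
A_2 = 41.62 mm².
Equal strain + equilibrium ⇒ each member carries load in proportion to AE: A₁E₁ = 256200 N, A₂E₂ = 4787000 N, ΣAE = 5043000 N.
F₁ = P·A₁E₁/ΣAE = 2630·256200/5043000 = 133.6 N.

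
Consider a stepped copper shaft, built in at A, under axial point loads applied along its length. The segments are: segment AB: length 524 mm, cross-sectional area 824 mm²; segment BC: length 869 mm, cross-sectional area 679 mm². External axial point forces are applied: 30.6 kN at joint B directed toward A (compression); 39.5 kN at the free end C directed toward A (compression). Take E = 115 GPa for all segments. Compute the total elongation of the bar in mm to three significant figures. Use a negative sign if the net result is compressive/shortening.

Internal axial forces (sectioning from the free end, tension +): N_BC = -39.5 kN, N_AB = -70.1 kN.
δ_AB = -70100·524/(824·115000) = -0.3876 mm
δ_BC = -39500·869/(679·115000) = -0.4396 mm
δ = Σδ_i = -0.8272 mm.

-0.827 mm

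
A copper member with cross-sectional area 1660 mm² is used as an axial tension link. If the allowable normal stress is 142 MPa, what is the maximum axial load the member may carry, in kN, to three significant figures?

236 kN

P_max = σ_allow · A = 142 · 1660 = 235700 N = 235.7 kN.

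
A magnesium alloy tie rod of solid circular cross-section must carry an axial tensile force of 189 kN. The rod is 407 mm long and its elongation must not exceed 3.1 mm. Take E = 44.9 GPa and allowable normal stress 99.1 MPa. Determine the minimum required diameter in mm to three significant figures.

49.3 mm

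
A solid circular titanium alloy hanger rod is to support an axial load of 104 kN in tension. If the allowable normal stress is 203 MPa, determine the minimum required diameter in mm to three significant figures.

25.5 mm

Required area A ≥ P/σ_allow = 104000/203 = 512.3 mm².
For a solid circular section, d ≥ √(4A/π) = 25.54 mm.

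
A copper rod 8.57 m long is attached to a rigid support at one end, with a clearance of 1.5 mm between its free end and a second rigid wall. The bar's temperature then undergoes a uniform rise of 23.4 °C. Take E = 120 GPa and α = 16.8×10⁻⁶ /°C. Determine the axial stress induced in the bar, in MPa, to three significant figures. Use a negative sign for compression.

-26.2 MPa

Free thermal expansion αLΔT = 16.8e-6 · 8570 · 23.4 = 3.369 mm.
The walls engage after the gap closes; constrained expansion = 3.369 − 1.5 = 1.869 mm.
The walls impose strain ε = −(1.869)/8570 = -2.1809e-04; σ = Eε = 120000 · -2.1809e-04 = -26.17 MPa.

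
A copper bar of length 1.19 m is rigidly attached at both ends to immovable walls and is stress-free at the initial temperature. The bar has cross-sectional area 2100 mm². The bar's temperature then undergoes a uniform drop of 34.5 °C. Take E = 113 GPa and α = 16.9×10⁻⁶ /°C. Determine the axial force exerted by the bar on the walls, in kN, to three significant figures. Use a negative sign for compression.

Free thermal expansion αLΔT = 16.9e-6 · 1190 · -34.5 = -0.6938 mm.
The walls impose strain ε = −(-0.6938)/1190 = 5.8305e-04; σ = Eε = 113000 · 5.8305e-04 = 65.88 MPa.
Wall reaction R = σ·A = 65.88·2100 = 138400 N = 138.4 kN.

138 kN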